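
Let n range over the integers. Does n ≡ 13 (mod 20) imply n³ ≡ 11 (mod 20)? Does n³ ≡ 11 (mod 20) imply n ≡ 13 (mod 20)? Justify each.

Forward direction. This fails: take n = 13. Then 13 ≡ 13 (mod 20), but 13³ = 2197 ≡ 17 (mod 20), not 11.

Converse. This fails: take n = 11. Then 11³ = 1331 ≡ 11 (mod 20), yet 11 ≡ 11 (mod 20), not 13.

(⇒) fails and (⇐) fails.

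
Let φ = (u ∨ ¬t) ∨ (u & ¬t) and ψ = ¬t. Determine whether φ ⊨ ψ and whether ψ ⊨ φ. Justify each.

[⇒] This fails. Under u = T, t = T, the left side is true but the right side is false.

[⇐] Assume the antecedent. If u is true, (u ∨ ¬t) ∨ (u & ¬t) reduces to true regardless of the other variables. If u is false, the antecedent forces (u = F, t = F), and (u ∨ ¬t) ∨ (u & ¬t) holds there. Either way (u ∨ ¬t) ∨ (u & ¬t) holds.

Not equivalent: only (⇐) holds.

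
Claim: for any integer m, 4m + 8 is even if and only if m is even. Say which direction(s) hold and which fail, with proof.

Forward direction. This fails: take m = 7. Then 4m + 8 = 36, which is even, yet m = 7 is odd, not even.

Converse. Suppose m is even. Since 4 is even, 4m is even for every m, so 4m + 8 has the same parity as 8, which is even. Hence 4m + 8 is even.

Not equivalent: only (⇐) holds.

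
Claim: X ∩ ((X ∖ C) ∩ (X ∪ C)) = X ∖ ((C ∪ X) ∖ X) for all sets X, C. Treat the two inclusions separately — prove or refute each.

(⊆) holds; (⊇) fails.

(⟹) Let x ∈ X ∩ ((X ∖ C) ∩ (X ∪ C)). Then x ∈ X and x ∉ C, from which x ∈ X ∖ ((C ∪ X) ∖ X).

(⟸) This inclusion fails. Take X = {1}, C = {1}; then 1 ∈ X ∖ ((C ∪ X) ∖ X) but 1 ∉ X ∩ ((X ∖ C) ∩ (X ∪ C)).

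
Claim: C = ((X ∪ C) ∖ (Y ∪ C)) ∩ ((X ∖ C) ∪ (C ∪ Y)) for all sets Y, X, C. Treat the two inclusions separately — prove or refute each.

Neither inclusion holds.

(⊆) This inclusion fails. Take Y = ∅, X = ∅, C = {1}; then 1 ∈ C but 1 ∉ ((X ∪ C) ∖ (Y ∪ C)) ∩ ((X ∖ C) ∪ (C ∪ Y)).

(⊇) This inclusion fails. Take Y = ∅, X = {1}, C = ∅; then 1 ∈ ((X ∪ C) ∖ (Y ∪ C)) ∩ ((X ∖ C) ∪ (C ∪ Y)) but 1 ∉ C.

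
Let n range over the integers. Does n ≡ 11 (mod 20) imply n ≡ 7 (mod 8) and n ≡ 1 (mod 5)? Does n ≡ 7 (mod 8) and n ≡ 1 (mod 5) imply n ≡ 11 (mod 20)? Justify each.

Converse. If n ≡ 7 (mod 8) and n ≡ 1 (mod 5), then by the Chinese remainder theorem n ≡ 31 (mod 40). Since 31 ≡ 11 (mod 20) and 20 ∣ 40, we get n ≡ 11 (mod 20).

Forward direction. This fails: n = 11 gives 11 ≡ 11 (mod 20) but 11 ≡ 3 (mod 8), so the conjunction on the right does not hold.

(⇒) fails; (⇐) holds.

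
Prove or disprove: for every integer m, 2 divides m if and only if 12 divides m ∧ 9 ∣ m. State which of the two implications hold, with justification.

Only the reverse direction holds.

(→) This fails: take m = 2. Certainly 2 ∣ 2, but 12 ∤ 2.

(←) Suppose 12 ∣ m and 9 ∣ m. Any common multiple of 12 and 9 is a multiple of their lcm; here lcm(12, 9) = 12·9/gcd(12, 9) = 108/3 = 36, so 36 ∣ m. Since 2 ∣ 36, it follows that 2 ∣ m.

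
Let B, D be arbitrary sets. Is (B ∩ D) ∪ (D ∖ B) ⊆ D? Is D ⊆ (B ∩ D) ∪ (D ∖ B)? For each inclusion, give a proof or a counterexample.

(⟸) Let x ∈ D. Then either x ∈ D and x ∉ B; or x ∈ B ∩ D. In each case x ∈ (B ∩ D) ∪ (D ∖ B), so D ⊆ (B ∩ D) ∪ (D ∖ B).

(⟹) Let x ∈ (B ∩ D) ∪ (D ∖ B). Then either x ∈ D and x ∉ B; or x ∈ B ∩ D. In each case x ∈ D, so (B ∩ D) ∪ (D ∖ B) ⊆ D.

Both inclusions hold.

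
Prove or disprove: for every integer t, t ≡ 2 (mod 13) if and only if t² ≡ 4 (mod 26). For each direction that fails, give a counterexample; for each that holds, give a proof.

Neither implication holds.

(→) This fails: take t = 15. Then 15 ≡ 2 (mod 13), but 15² = 225 ≡ 17 (mod 26), not 4.

(←) This fails: take t = 24. Then 24² = 576 ≡ 4 (mod 26), yet 24 ≡ 11 (mod 13), not 2.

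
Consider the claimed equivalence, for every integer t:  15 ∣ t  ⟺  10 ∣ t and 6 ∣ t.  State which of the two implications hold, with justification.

Only the converse holds.

[⇒] This fails: take t = 15. Certainly 15 ∣ 15, but 10 ∤ 15.

[⇐] Suppose 10 ∣ t and 6 ∣ t. Any common multiple of 10 and 6 is a multiple of their lcm; here lcm(10, 6) = 10·6/gcd(10, 6) = 60/2 = 30, so 30 ∣ t. Since 15 ∣ 30, it follows that 15 ∣ t.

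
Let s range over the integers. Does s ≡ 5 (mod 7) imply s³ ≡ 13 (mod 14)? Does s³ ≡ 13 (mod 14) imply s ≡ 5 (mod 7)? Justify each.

Neither implication holds.

(⇒) This fails: take s = 12. Then 12 ≡ 5 (mod 7), but 12³ = 1728 ≡ 6 (mod 14), not 13.

(⇐) This fails: take s = 3. Then 3³ = 27 ≡ 13 (mod 14), yet 3 ≡ 3 (mod 7), not 5.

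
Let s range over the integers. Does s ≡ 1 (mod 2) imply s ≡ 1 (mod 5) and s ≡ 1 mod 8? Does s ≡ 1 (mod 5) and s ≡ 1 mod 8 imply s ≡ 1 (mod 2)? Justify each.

(⇒) fails; (⇐) holds.

(←) If s ≡ 1 (mod 5) and s ≡ 1 (mod 8), then by the Chinese remainder theorem s ≡ 1 (mod 40). Since 1 ≡ 1 (mod 2) and 2 ∣ 40, we get s ≡ 1 (mod 2).

(→) This fails: s = 3 gives 3 ≡ 1 (mod 2) but 3 ≡ 3 (mod 5), so the conjunction on the right does not hold.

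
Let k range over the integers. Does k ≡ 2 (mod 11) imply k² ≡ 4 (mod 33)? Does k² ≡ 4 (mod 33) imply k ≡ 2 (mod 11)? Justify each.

(⟹) This fails: take k = 24. Then 24 ≡ 2 (mod 11), but 24² = 576 ≡ 15 (mod 33), not 4.

(⟸) This fails: take k = 20. Then 20² = 400 ≡ 4 (mod 33), yet 20 ≡ 9 (mod 11), not 2.

Neither implication holds.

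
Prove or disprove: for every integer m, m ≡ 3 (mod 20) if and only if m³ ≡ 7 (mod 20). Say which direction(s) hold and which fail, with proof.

(⟹) Suppose m ≡ 3 (mod 20). Write m = 20j + 3. Then (20j + 3)³ = 8000j³ + 3600j² + 540j + 27 = 20(400j³ + 180j² + 27j + 1) + 7, so m³ ≡ 7 (mod 20).

(⟸) Conversely, suppose m³ ≡ 7 (mod 20). The only residue r in {0, …, 19} with r³ ≡ 7 (mod 20) is r = 3, so m ≡ 3 (mod 20).

Both implications hold.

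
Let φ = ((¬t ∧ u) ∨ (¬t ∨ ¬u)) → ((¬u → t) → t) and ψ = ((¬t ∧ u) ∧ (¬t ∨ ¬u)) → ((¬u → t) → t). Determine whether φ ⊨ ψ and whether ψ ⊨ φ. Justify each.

(→) Assume the antecedent. If u is true, the antecedent forces (u = T, t = T), and the consequent holds there. If u is false, the consequent reduces to true regardless of the other variables. Either way the consequent holds.

(←) Assume the antecedent. If u is true, the antecedent forces (u = T, t = T), and the consequent holds there. If u is false, the consequent reduces to true regardless of the other variables. Either way the consequent holds.

Both directions hold; the statement is true.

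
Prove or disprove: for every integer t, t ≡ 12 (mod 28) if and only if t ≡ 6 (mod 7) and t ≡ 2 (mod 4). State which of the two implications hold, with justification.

(⇒) This fails: t = 12 gives 12 ≡ 12 (mod 28) but 12 ≡ 5 (mod 7), so the conjunction on the right does not hold.

(⇐) This fails: t = 6 satisfies both congruences on the right (6 ≡ 6 mod 7 and 6 ≡ 2 mod 4) yet 6 ≡ 6 (mod 28), not 12.

Both directions fail.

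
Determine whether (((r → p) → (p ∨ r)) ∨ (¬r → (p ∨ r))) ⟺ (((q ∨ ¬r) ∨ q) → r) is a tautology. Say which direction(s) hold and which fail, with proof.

The forward direction fails; the converse holds.

[⇐] Assume the antecedent. If p is true, the consequent reduces to true regardless of the other variables. If p is false, the antecedent forces (p = F, q = F, r = T) or (p = F, q = T, r = T), and the consequent holds there. Either way the consequent holds.

[⇒] This fails. Under p = T, q = F, r = F, the left side is true but the right side is false.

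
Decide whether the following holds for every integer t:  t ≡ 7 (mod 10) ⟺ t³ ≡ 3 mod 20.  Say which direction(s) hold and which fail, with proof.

Only the converse holds.

(⟹) This fails: take t = 17. Then 17 ≡ 7 (mod 10), but 17³ = 4913 ≡ 13 (mod 20), not 3.

(⟸) Conversely, the residues r modulo 20 with r³ ≡ 3 (mod 20) are exactly {7}, and each is ≡ 7 (mod 10).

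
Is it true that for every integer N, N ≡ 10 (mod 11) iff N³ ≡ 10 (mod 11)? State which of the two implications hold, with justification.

(←) For the converse, argue contrapositively. If N ≢ 10 (mod 11), then N is congruent to one of 0, 1, 2, 3, 4, 5, 6, 7, 8, 9 modulo 11, and these give N³ ≡ 0, 1, 8, 5, 9, 4, 7, 2, 6, 3 respectively — never 10.

(→) Suppose N ≡ 10 (mod 11). Write N = 11j + 10. Then (11j + 10)³ = 1331j³ + 3630j² + 3300j + 1000 = 11(121j³ + 330j² + 300j + 90) + 10, so N³ ≡ 10 (mod 11).

Both implications hold.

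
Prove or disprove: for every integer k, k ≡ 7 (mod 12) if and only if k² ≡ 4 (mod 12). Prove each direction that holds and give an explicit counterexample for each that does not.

Both directions fail.

(⇒) This fails: take k = 7. Then 7 ≡ 7 (mod 12), but 7² = 49 ≡ 1 (mod 12), not 4.

(⇐) This fails: take k = 2. Then 2² = 4 ≡ 4 (mod 12), yet 2 ≡ 2 (mod 12), not 7.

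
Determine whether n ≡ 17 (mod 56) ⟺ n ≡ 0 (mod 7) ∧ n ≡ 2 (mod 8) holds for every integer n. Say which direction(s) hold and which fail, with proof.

Neither implication holds.

[⇒] This fails: n = 17 gives 17 ≡ 17 (mod 56) but 17 ≡ 3 (mod 7), so the conjunction on the right does not hold.

[⇐] This fails: n = 42 satisfies both congruences on the right (42 ≡ 0 mod 7 and 42 ≡ 2 mod 8) yet 42 ≡ 42 (mod 56), not 17.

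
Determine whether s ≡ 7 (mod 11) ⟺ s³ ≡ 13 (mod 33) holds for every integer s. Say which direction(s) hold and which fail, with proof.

(⇒) This fails: take s = 18. Then 18 ≡ 7 (mod 11), but 18³ = 5832 ≡ 24 (mod 33), not 13.

(⇐) Conversely, the residues r modulo 33 with r³ ≡ 13 (mod 33) are exactly {7}, and each is ≡ 7 (mod 11).

(⇒) fails; (⇐) holds.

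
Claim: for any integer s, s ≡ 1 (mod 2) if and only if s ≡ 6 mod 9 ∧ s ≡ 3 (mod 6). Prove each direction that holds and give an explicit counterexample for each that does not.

(⇒) fails; (⇐) holds.

(→) This fails: s = 1 gives 1 ≡ 1 (mod 2) but 1 ≡ 1 (mod 9), so the conjunction on the right does not hold.

(←) Conversely, if s ≡ 6 (mod 9) and s ≡ 3 (mod 6), then by the Chinese remainder theorem s ≡ 15 (mod 18). Since 15 ≡ 1 (mod 2) and 2 ∣ 18, we get s ≡ 1 (mod 2).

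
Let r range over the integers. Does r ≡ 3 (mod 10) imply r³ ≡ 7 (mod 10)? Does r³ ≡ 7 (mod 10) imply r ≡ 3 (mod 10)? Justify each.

(→) Suppose r ≡ 3 (mod 10). Write r = 10j + 3. Then (10j + 3)³ = 1000j³ + 900j² + 270j + 27 = 10(100j³ + 90j² + 27j + 2) + 7, so r³ ≡ 7 (mod 10).

(←) For the converse, argue contrapositively. If r ≢ 3 (mod 10), then r is congruent to one of 0, 1, 2, 4, 5, 6, 7, 8, 9 modulo 10, and these give r³ ≡ 0, 1, 8, 4, 5, 6, 3, 2, 9 respectively — never 7.

The biconditional holds.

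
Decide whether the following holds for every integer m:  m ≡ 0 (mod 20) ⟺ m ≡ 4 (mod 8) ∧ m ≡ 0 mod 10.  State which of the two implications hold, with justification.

Not equivalent: only (⇐) holds.

Forward direction. This fails: m = 0 gives 0 ≡ 0 (mod 20) but 0 ≡ 0 (mod 8), so the conjunction on the right does not hold.

Converse. If m ≡ 4 (mod 8) and m ≡ 0 (mod 10), then by the Chinese remainder theorem m ≡ 20 (mod 40). Since 20 ≡ 0 (mod 20) and 20 ∣ 40, we get m ≡ 0 (mod 20).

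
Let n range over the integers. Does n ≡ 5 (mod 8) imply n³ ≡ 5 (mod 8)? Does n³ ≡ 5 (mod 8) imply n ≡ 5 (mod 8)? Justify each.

(→) Suppose n ≡ 5 (mod 8). Write n = 8j + 5. Then (8j + 5)³ = 512j³ + 960j² + 600j + 125 = 8(64j³ + 120j² + 75j + 15) + 5, so n³ ≡ 5 (mod 8).

(←) For the converse, argue contrapositively. If n ≢ 5 (mod 8), then n is congruent to one of 0, 1, 2, 3, 4, 6, 7 modulo 8, and these give n³ ≡ 0, 1, 0, 3, 0, 0, 7 respectively — never 5.

Equivalent; both directions hold.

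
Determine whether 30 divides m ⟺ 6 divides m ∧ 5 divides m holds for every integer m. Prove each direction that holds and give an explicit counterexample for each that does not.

Both directions hold.

(⟹) If 30 ∣ m, write m = 30q. Since 30 = 5·6, m = 6·(5q), so 6 ∣ m; and since 30 = 6·5, m = 5·(6q), so 5 ∣ m.

(⟸) Suppose 6 ∣ m and 5 ∣ m. Any common multiple of 6 and 5 is a multiple of their lcm; here gcd(6, 5) = 1, so lcm(6, 5) = 6·5 = 30, so 30 ∣ m.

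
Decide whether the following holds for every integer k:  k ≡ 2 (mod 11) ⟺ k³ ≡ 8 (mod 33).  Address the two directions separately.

The forward direction fails; the converse holds.

[⇒] This fails: take k = 13. Then 13 ≡ 2 (mod 11), but 13³ = 2197 ≡ 19 (mod 33), not 8.

[⇐] Conversely, the residues r modulo 33 with r³ ≡ 8 (mod 33) are exactly {2}, and each is ≡ 2 (mod 11).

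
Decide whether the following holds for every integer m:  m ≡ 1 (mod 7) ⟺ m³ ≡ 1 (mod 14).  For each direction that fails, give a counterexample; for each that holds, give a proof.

Neither direction holds.

(⟹) This fails: take m = 8. Then 8 ≡ 1 (mod 7), but 8³ = 512 ≡ 8 (mod 14), not 1.

(⟸) This fails: take m = 9. Then 9³ = 729 ≡ 1 (mod 14), yet 9 ≡ 2 (mod 7), not 1.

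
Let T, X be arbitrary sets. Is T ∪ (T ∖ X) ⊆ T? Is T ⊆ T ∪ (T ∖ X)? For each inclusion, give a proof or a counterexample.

(⊆) Let x ∈ T ∪ (T ∖ X). Then either x ∈ T and x ∉ X; or x ∈ T ∩ X. In each case x ∈ T, so T ∪ (T ∖ X) ⊆ T.

(⊇) Let x ∈ T. Then either x ∈ T and x ∉ X; or x ∈ T ∩ X. In each case x ∈ T ∪ (T ∖ X), so T ⊆ T ∪ (T ∖ X).

Both inclusions hold.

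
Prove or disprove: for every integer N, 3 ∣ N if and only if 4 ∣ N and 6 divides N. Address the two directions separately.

Only the reverse direction holds.

Forward direction. This fails: take N = 3. Certainly 3 ∣ 3, but 4 ∤ 3.

Converse. Suppose 4 ∣ N and 6 ∣ N. Any common multiple of 4 and 6 is a multiple of their lcm; here lcm(4, 6) = 4·6/gcd(4, 6) = 24/2 = 12, so 12 ∣ N. Since 3 ∣ 12, it follows that 3 ∣ N.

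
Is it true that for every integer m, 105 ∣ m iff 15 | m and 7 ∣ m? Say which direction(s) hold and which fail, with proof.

(←) Suppose 15 ∣ m and 7 ∣ m. Any common multiple of 15 and 7 is a multiple of their lcm; here gcd(15, 7) = 1, so lcm(15, 7) = 15·7 = 105, so 105 ∣ m.

(→) If 105 ∣ m, write m = 105q. Since 105 = 7·15, m = 15·(7q), so 15 ∣ m; and since 105 = 15·7, m = 7·(15q), so 7 ∣ m.

The biconditional holds.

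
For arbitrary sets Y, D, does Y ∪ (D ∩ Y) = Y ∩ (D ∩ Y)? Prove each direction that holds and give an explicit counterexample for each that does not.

(⊆) This inclusion fails. Take Y = {1}, D = ∅; then 1 ∈ Y ∪ (D ∩ Y) but 1 ∉ Y ∩ (D ∩ Y).

(⊇) Let x ∈ Y ∩ (D ∩ Y). Then x ∈ Y ∩ D, from which x ∈ Y ∪ (D ∩ Y).

The sets are not equal: only the reverse inclusion holds.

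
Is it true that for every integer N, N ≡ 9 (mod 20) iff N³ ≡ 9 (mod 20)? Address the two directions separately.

(⇒) Suppose N ≡ 9 (mod 20). Write N = 20j + 9. Then (20j + 9)³ = 8000j³ + 10800j² + 4860j + 729 = 20(400j³ + 540j² + 243j + 36) + 9, so N³ ≡ 9 (mod 20).

(⇐) Conversely, suppose N³ ≡ 9 (mod 20). The only residue r in {0, …, 19} with r³ ≡ 9 (mod 20) is r = 9, so N ≡ 9 (mod 20).

Equivalent; both directions hold.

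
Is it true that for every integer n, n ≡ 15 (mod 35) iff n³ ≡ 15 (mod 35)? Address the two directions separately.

(⟹) Suppose n ≡ 15 (mod 35). Write n = 35j + 15. Then (35j + 15)³ = 42875j³ + 55125j² + 23625j + 3375 = 35(1225j³ + 1575j² + 675j + 96) + 15, so n³ ≡ 15 (mod 35).

(⟸) This fails: take n = 25. Then 25³ = 15625 ≡ 15 (mod 35), yet 25 ≡ 25 (mod 35), not 15.

Only the forward direction holds.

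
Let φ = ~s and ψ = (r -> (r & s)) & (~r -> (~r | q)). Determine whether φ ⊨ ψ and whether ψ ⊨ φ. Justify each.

Forward direction. This fails. Under s = F, q = F, r = T, the left side is true but the right side is false.

Converse. This fails. Under s = T, q = F, r = F, the left side is false but the right side is true.

Neither direction holds.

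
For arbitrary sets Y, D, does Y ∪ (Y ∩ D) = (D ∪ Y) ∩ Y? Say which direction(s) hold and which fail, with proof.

The two sets are equal.

(⟹) Let x ∈ Y ∪ (Y ∩ D). Then either x ∈ Y and x ∉ D; or x ∈ Y ∩ D. In each case x ∈ (D ∪ Y) ∩ Y, so Y ∪ (Y ∩ D) ⊆ (D ∪ Y) ∩ Y.

(⟸) Let x ∈ (D ∪ Y) ∩ Y. Then either x ∈ Y and x ∉ D; or x ∈ Y ∩ D. In each case x ∈ Y ∪ (Y ∩ D), so (D ∪ Y) ∩ Y ⊆ Y ∪ (Y ∩ D).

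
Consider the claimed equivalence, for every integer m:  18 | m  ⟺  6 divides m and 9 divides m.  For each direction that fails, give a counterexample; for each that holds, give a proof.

Equivalent; both directions hold.

[⇒] If 18 ∣ m, write m = 18q. Since 18 = 3·6, m = 6·(3q), so 6 ∣ m; and since 18 = 2·9, m = 9·(2q), so 9 ∣ m.

[⇐] Suppose 6 ∣ m and 9 ∣ m. Any common multiple of 6 and 9 is a multiple of their lcm; here lcm(6, 9) = 6·9/gcd(6, 9) = 54/3 = 18, so 18 ∣ m.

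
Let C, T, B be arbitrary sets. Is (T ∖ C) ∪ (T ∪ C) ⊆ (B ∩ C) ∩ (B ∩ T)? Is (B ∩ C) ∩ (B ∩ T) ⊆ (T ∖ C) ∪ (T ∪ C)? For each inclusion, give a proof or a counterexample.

(⟹) This inclusion fails. Take C = {1}, T = ∅, B = ∅; then 1 ∈ (T ∖ C) ∪ (T ∪ C) but 1 ∉ (B ∩ C) ∩ (B ∩ T).

(⟸) Let x ∈ (B ∩ C) ∩ (B ∩ T). Then x ∈ C ∩ T ∩ B, from which x ∈ (T ∖ C) ∪ (T ∪ C).

(⊆) fails; (⊇) holds.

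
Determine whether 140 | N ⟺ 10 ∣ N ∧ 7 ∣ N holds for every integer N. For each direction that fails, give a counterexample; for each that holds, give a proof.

(⟸) This fails: take N = 70. Both 10 ∣ 70 and 7 ∣ 70, yet 70 is not a multiple of 140 (since 70 = 0·140 + 70), so 140 ∤ 70.

(⟹) If 140 ∣ N, write N = 140q. Since 140 = 14·10, N = 10·(14q), so 10 ∣ N; and since 140 = 20·7, N = 7·(20q), so 7 ∣ N.

Only the forward implication holds.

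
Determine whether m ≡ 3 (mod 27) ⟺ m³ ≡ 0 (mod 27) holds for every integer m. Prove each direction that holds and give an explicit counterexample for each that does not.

Not equivalent: only (⇒) holds.

[⇐] This fails: take m = 0. Then 0³ = 0 ≡ 0 (mod 27), yet 0 ≡ 0 (mod 27), not 3.

[⇒] Suppose m ≡ 3 (mod 27). Write m = 27j + 3. Then (27j + 3)³ = 19683j³ + 6561j² + 729j + 27 = 27(729j³ + 243j² + 27j + 1) + 0, so m³ ≡ 0 (mod 27).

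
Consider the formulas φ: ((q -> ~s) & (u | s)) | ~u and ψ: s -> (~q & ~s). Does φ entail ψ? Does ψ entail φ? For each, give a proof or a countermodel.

(→) This fails. Under u = F, s = T, q = F, the left side is true but the right side is false.

(←) Assume the antecedent. If u is true, the antecedent forces (u = T, s = F, q = F) or (u = T, s = F, q = T), and ((q -> ~s) & (u | s)) | ~u holds there. If u is false, ((q -> ~s) & (u | s)) | ~u reduces to true regardless of the other variables. Either way ((q -> ~s) & (u | s)) | ~u holds.

The forward direction fails; the converse holds.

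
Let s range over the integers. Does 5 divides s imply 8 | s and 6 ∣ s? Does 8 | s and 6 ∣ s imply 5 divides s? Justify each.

(⟹) This fails: take s = 5. Certainly 5 ∣ 5, but 8 ∤ 5.

(⟸) This fails: take s = 24. Both 8 ∣ 24 and 6 ∣ 24, yet 24 is not a multiple of 5 (since 24 = 4·5 + 4), so 5 ∤ 24.

Neither direction holds.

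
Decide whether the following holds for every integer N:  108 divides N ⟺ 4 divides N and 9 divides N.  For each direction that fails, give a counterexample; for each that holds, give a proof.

(⟸) This fails: take N = 36. Both 4 ∣ 36 and 9 ∣ 36, yet 36 is not a multiple of 108 (since 36 = 0·108 + 36), so 108 ∤ 36.

(⟹) If 108 ∣ N, write N = 108q. Since 108 = 27·4, N = 4·(27q), so 4 ∣ N; and since 108 = 12·9, N = 9·(12q), so 9 ∣ N.

The forward direction holds; the converse fails.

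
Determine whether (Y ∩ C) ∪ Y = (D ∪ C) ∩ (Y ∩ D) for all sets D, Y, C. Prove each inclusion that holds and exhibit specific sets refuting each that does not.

(⟹) This inclusion fails. Take D = ∅, Y = {1}, C = ∅; then 1 ∈ (Y ∩ C) ∪ Y but 1 ∉ (D ∪ C) ∩ (Y ∩ D).

(⟸) Let x ∈ (D ∪ C) ∩ (Y ∩ D). Then either x ∈ D ∩ Y and x ∉ C; or x ∈ D ∩ Y ∩ C. In each case x ∈ (Y ∩ C) ∪ Y, so (D ∪ C) ∩ (Y ∩ D) ⊆ (Y ∩ C) ∪ Y.

The sets are not equal: only the reverse inclusion holds.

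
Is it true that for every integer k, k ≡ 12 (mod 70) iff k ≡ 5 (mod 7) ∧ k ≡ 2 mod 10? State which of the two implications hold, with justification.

The biconditional holds.

(←) If k ≡ 5 (mod 7) and k ≡ 2 (mod 10), then by the Chinese remainder theorem k ≡ 12 (mod 70). This is exactly k ≡ 12 (mod 70).

(→) Suppose k ≡ 12 (mod 70); write k = 70j + 12. Since 7 ∣ 70, reducing mod 7 gives k ≡ 12 ≡ 5 (mod 7); since 10 ∣ 70, reducing mod 10 gives k ≡ 12 ≡ 2 (mod 10).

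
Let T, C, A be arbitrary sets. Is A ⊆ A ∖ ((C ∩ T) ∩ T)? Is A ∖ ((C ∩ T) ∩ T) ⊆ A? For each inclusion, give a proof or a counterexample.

The sets are not equal: only the reverse inclusion holds.

Forward inclusion. This inclusion fails. Take T = {1}, C = {1}, A = {1}; then 1 ∈ A but 1 ∉ A ∖ ((C ∩ T) ∩ T).

Reverse inclusion. Let x ∈ A ∖ ((C ∩ T) ∩ T). Then either x ∈ A and x ∉ T, C; or x ∈ T ∩ A and x ∉ C; or x ∈ C ∩ A and x ∉ T. In each case x ∈ A, so A ∖ ((C ∩ T) ∩ T) ⊆ A.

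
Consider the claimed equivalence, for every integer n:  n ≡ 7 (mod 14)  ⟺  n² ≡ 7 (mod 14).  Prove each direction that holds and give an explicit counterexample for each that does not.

Equivalent; both directions hold.

(⇒) Suppose n ≡ 7 (mod 14). Write n = 14j + 7. Then (14j + 7)² = 196j² + 196j + 49 = 14(14j² + 14j + 3) + 7, so n² ≡ 7 (mod 14).

(⇐) Conversely, suppose n² ≡ 7 (mod 14). The only residue r in {0, …, 13} with r² ≡ 7 (mod 14) is r = 7, so n ≡ 7 (mod 14).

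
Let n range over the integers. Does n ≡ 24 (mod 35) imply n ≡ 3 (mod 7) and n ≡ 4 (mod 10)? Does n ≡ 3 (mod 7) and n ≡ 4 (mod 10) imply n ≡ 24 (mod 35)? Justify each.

Only the converse holds.

(→) This fails: n = 59 gives 59 ≡ 24 (mod 35) but 59 ≡ 9 (mod 10), so the conjunction on the right does not hold.

(←) Conversely, if n ≡ 3 (mod 7) and n ≡ 4 (mod 10), then by the Chinese remainder theorem n ≡ 24 (mod 70). Since 24 ≡ 24 (mod 35) and 35 ∣ 70, we get n ≡ 24 (mod 35).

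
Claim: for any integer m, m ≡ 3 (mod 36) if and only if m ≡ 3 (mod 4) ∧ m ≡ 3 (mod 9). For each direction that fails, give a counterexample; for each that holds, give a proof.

The biconditional holds.

(←) If m ≡ 3 (mod 4) and m ≡ 3 (mod 9), then by the Chinese remainder theorem m ≡ 3 (mod 36). This is exactly m ≡ 3 (mod 36).

(→) Suppose m ≡ 3 (mod 36); write m = 36j + 3. Since 4 ∣ 36, reducing mod 4 gives m ≡ 3 (mod 4); since 9 ∣ 36, reducing mod 9 gives m ≡ 3 (mod 9).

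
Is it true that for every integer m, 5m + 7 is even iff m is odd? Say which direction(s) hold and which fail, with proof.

Both implications hold.

(⟹) Suppose 5m + 7 is even. Since 5 is odd, 5m and m have the same parity, so 5m + 7 ≡ m + 7 (mod 2). As 7 is odd, 5m + 7 is even exactly when m is odd. Thus m is odd.

(⟸) Conversely, suppose m is odd; write m = 2j + 1. Then 5m + 7 = 5·(2j + 1) + 7 = 2·5j + 12, which is even.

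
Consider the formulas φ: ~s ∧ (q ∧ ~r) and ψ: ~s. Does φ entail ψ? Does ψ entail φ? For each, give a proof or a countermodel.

Only the forward implication holds.

(⟸) This fails. Under s = F, r = F, q = F, the left side is false but the right side is true.

(⟹) Assume the antecedent. If s is true, the antecedent cannot hold. If s is false, ~s reduces to true regardless of the other variables. Either way ~s holds.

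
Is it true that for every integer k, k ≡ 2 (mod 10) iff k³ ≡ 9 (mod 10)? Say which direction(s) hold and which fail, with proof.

[⇒] This fails: take k = 2. Then 2 ≡ 2 (mod 10), but 2³ = 8 ≡ 8 (mod 10), not 9.

[⇐] This fails: take k = 9. Then 9³ = 729 ≡ 9 (mod 10), yet 9 ≡ 9 (mod 10), not 2.

(⇒) fails and (⇐) fails.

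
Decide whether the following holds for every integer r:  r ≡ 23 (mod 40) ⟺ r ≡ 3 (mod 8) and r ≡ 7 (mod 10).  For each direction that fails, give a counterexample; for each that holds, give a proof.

(⟹) This fails: r = 23 gives 23 ≡ 23 (mod 40) but 23 ≡ 7 (mod 8), so the conjunction on the right does not hold.

(⟸) This fails: r = 27 satisfies both congruences on the right (27 ≡ 3 mod 8 and 27 ≡ 7 mod 10) yet 27 ≡ 27 (mod 40), not 23.

Both directions fail.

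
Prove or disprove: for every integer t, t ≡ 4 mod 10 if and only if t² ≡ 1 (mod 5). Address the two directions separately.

[⇒] Suppose t ≡ 4 (mod 10). Then t² ≡ 4² = 16 (mod 10), and since 5 ∣ 10, also t² ≡ 1 (mod 5).

[⇐] This fails: take t = 1. Then 1² = 1 ≡ 1 (mod 5), yet 1 ≡ 1 (mod 10), not 4.

Only the forward direction holds.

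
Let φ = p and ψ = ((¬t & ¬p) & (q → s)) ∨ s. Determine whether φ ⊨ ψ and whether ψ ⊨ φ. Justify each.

(⇒) fails and (⇐) fails.

[⇒] This fails. Under s = F, t = F, p = T, q = F, the left side is true but the right side is false.

[⇐] This fails. Under s = F, t = F, p = F, q = F, the left side is false but the right side is true.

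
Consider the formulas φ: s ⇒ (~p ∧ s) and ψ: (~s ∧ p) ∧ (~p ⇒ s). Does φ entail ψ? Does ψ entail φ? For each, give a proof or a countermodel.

(⇒) This fails. Under p = F, s = F, the left side is true but the right side is false.

(⇐) Assume the antecedent. If p is true, the antecedent forces (p = T, s = F), and s ⇒ (~p ∧ s) holds there. If p is false, the antecedent cannot hold. Either way s ⇒ (~p ∧ s) holds.

Only the converse holds.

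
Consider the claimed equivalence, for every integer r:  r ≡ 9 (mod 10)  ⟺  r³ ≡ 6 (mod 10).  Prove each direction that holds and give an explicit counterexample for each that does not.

(⟹) This fails: take r = 9. Then 9 ≡ 9 (mod 10), but 9³ = 729 ≡ 9 (mod 10), not 6.

(⟸) This fails: take r = 6. Then 6³ = 216 ≡ 6 (mod 10), yet 6 ≡ 6 (mod 10), not 9.

(⇒) fails and (⇐) fails.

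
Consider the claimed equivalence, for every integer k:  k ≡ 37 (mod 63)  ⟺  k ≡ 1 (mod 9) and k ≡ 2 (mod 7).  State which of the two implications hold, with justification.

Forward direction. Suppose k ≡ 37 (mod 63); write k = 63j + 37. Since 9 ∣ 63, reducing mod 9 gives k ≡ 37 ≡ 1 (mod 9); since 7 ∣ 63, reducing mod 7 gives k ≡ 37 ≡ 2 (mod 7).

Converse. If k ≡ 1 (mod 9) and k ≡ 2 (mod 7), then by the Chinese remainder theorem k ≡ 37 (mod 63). This is exactly k ≡ 37 (mod 63).

Both directions hold.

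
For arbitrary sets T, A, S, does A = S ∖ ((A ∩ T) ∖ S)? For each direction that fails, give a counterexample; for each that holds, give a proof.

(⊆) This inclusion fails. Take T = ∅, A = {1}, S = ∅; then 1 ∈ A but 1 ∉ S ∖ ((A ∩ T) ∖ S).

(⊇) This inclusion fails. Take T = ∅, A = ∅, S = {1}; then 1 ∈ S ∖ ((A ∩ T) ∖ S) but 1 ∉ A.

Both inclusions fail.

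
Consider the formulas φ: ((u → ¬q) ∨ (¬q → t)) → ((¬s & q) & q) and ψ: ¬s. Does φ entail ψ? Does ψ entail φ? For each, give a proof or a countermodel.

Forward direction. Assume the antecedent. If u is true, the antecedent forces (u = T, q = T, s = F, t = F) or (u = T, q = T, s = F, t = T), and ¬s holds there. If u is false, the antecedent forces (u = F, q = T, s = F, t = F) or (u = F, q = T, s = F, t = T), and ¬s holds there. Either way ¬s holds.

Converse. This fails. Under u = F, q = F, s = F, t = F, the left side is false but the right side is true.

The forward direction holds; the converse fails.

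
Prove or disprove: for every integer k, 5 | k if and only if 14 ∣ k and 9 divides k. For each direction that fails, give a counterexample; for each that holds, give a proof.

(→) This fails: take k = 5. Certainly 5 ∣ 5, but 14 ∤ 5.

(←) This fails: take k = 126. Both 14 ∣ 126 and 9 ∣ 126, yet 126 is not a multiple of 5 (since 126 = 25·5 + 1), so 5 ∤ 126.

Neither implication holds.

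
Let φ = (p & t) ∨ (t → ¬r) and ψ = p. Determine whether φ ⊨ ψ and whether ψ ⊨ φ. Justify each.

[⇒] This fails. Under t = F, r = F, p = F, the left side is true but the right side is false.

[⇐] Assume the antecedent. If t is true, the antecedent forces (t = T, r = F, p = T) or (t = T, r = T, p = T), and (p & t) ∨ (t → ¬r) holds there. If t is false, (p & t) ∨ (t → ¬r) reduces to true regardless of the other variables. Either way (p & t) ∨ (t → ¬r) holds.

(⇒) fails; (⇐) holds.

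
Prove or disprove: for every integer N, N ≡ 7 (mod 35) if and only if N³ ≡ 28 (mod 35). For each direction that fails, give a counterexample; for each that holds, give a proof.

(⇒) Suppose N ≡ 7 (mod 35). Write N = 35j + 7. Then (35j + 7)³ = 42875j³ + 25725j² + 5145j + 343 = 35(1225j³ + 735j² + 147j + 9) + 28, so N³ ≡ 28 (mod 35).

(⇐) Conversely, suppose N³ ≡ 28 (mod 35). The only residue r in {0, …, 34} with r³ ≡ 28 (mod 35) is r = 7, so N ≡ 7 (mod 35).

Both implications hold.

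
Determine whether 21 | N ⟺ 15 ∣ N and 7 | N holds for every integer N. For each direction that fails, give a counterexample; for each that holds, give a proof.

(⟹) This fails: take N = 21. Certainly 21 ∣ 21, but 15 ∤ 21.

(⟸) Suppose 15 ∣ N and 7 ∣ N. Any common multiple of 15 and 7 is a multiple of their lcm; here gcd(15, 7) = 1, so lcm(15, 7) = 15·7 = 105, so 105 ∣ N. Since 21 ∣ 105, it follows that 21 ∣ N.

Not equivalent: only (⇐) holds.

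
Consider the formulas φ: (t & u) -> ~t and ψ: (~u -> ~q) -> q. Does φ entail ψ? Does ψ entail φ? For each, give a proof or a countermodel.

Both directions fail.

(→) This fails. Under u = F, t = F, q = F, the left side is true but the right side is false.

(←) This fails. Under u = T, t = T, q = T, the left side is false but the right side is true.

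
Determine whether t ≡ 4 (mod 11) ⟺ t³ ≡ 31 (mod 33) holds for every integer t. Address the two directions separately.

Not equivalent: only (⇐) holds.

Forward direction. This fails: take t = 15. Then 15 ≡ 4 (mod 11), but 15³ = 3375 ≡ 9 (mod 33), not 31.

Converse. The residues r modulo 33 with r³ ≡ 31 (mod 33) are exactly {4}, and each is ≡ 4 (mod 11).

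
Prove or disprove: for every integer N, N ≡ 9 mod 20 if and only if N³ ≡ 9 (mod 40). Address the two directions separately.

(⇒) This fails: take N = 29. Then 29 ≡ 9 (mod 20), but 29³ = 24389 ≡ 29 (mod 40), not 9.

(⇐) Conversely, the residues r modulo 40 with r³ ≡ 9 (mod 40) are exactly {9}, and each is ≡ 9 (mod 20).

Not equivalent: only (⇐) holds.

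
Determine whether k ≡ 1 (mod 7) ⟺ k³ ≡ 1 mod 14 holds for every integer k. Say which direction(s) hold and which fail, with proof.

(→) This fails: take k = 8. Then 8 ≡ 1 (mod 7), but 8³ = 512 ≡ 8 (mod 14), not 1.

(←) This fails: take k = 9. Then 9³ = 729 ≡ 1 (mod 14), yet 9 ≡ 2 (mod 7), not 1.

Both directions fail.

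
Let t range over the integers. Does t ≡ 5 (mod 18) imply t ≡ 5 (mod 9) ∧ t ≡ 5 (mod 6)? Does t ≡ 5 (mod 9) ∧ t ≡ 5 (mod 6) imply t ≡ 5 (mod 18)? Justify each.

[⇒] Suppose t ≡ 5 (mod 18); write t = 18j + 5. Since 9 ∣ 18, reducing mod 9 gives t ≡ 5 (mod 9); since 6 ∣ 18, reducing mod 6 gives t ≡ 5 (mod 6).

[⇐] Conversely, if t ≡ 5 (mod 9) and t ≡ 5 (mod 6), then by the Chinese remainder theorem t ≡ 5 (mod 18). This is exactly t ≡ 5 (mod 18).

Equivalent; both directions hold.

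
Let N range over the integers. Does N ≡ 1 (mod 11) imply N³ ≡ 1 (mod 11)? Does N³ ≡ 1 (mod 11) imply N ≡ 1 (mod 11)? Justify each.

(⟹) Suppose N ≡ 1 (mod 11). Write N = 11j + 1. Then (11j + 1)³ = 1331j³ + 363j² + 33j + 1 = 11(121j³ + 33j² + 3j) + 1, so N³ ≡ 1 (mod 11).

(⟸) For the converse, argue contrapositively. If N ≢ 1 (mod 11), then N is congruent to one of 0, 2, 3, 4, 5, 6, 7, 8, 9, 10 modulo 11, and these give N³ ≡ 0, 8, 5, 9, 4, 7, 2, 6, 3, 10 respectively — never 1.

Equivalent; both directions hold.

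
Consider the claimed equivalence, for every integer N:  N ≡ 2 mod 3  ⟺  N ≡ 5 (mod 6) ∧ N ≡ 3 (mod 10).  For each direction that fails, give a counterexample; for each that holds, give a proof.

Forward direction. This fails: N = 2 gives 2 ≡ 2 (mod 3) but 2 ≡ 2 (mod 6), so the conjunction on the right does not hold.

Converse. If N ≡ 5 (mod 6) and N ≡ 3 (mod 10), then by the Chinese remainder theorem N ≡ 23 (mod 30). Since 23 ≡ 2 (mod 3) and 3 ∣ 30, we get N ≡ 2 (mod 3).

Only the converse holds.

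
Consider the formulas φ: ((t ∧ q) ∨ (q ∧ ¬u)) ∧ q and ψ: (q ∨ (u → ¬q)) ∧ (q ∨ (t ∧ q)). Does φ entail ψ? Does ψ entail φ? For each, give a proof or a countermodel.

(→) Assume the antecedent. If q is true, (q ∨ (u → ¬q)) ∧ (q ∨ (t ∧ q)) reduces to true regardless of the other variables. If q is false, the antecedent cannot hold. Either way (q ∨ (u → ¬q)) ∧ (q ∨ (t ∧ q)) holds.

(←) This fails. Under q = T, t = F, u = T, the left side is false but the right side is true.

(⇒) holds; (⇐) fails.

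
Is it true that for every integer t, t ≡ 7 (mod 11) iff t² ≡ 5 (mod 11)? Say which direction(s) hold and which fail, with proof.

Converse. This fails: take t = 4. Then 4² = 16 ≡ 5 (mod 11), yet 4 ≡ 4 (mod 11), not 7.

Forward direction. Suppose t ≡ 7 (mod 11). Write t = 11j + 7. Then (11j + 7)² = 121j² + 154j + 49 = 11(11j² + 14j + 4) + 5, so t² ≡ 5 (mod 11).

The forward direction holds; the converse fails.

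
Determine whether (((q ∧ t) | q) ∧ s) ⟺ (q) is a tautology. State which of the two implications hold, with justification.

Only the forward implication holds.

(⇒) Assume the antecedent. If t is true, the antecedent forces (t = T, q = T, s = T), and q holds there. If t is false, the antecedent forces (t = F, q = T, s = T), and q holds there. Either way q holds.

(⇐) This fails. Under t = F, q = T, s = F, the left side is false but the right side is true.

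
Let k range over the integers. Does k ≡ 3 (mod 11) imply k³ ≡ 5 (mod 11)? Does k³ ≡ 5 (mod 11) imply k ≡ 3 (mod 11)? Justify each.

Forward direction. Suppose k ≡ 3 (mod 11). Write k = 11j + 3. Then (11j + 3)³ = 1331j³ + 1089j² + 297j + 27 = 11(121j³ + 99j² + 27j + 2) + 5, so k³ ≡ 5 (mod 11).

Converse. Suppose k³ ≡ 5 (mod 11). The only residue r in {0, …, 10} with r³ ≡ 5 (mod 11) is r = 3, so k ≡ 3 (mod 11).

Equivalent; both directions hold.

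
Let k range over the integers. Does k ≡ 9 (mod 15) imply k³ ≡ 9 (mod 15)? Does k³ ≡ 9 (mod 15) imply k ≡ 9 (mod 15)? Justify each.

The biconditional holds.

(→) Suppose k ≡ 9 (mod 15). Write k = 15j + 9. Then (15j + 9)³ = 3375j³ + 6075j² + 3645j + 729 = 15(225j³ + 405j² + 243j + 48) + 9, so k³ ≡ 9 (mod 15).

(←) Conversely, suppose k³ ≡ 9 (mod 15). The only residue r in {0, …, 14} with r³ ≡ 9 (mod 15) is r = 9, so k ≡ 9 (mod 15).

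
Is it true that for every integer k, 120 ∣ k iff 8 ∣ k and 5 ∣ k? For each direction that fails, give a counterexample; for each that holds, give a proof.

(⟸) This fails: take k = 40. Both 8 ∣ 40 and 5 ∣ 40, yet 40 is not a multiple of 120 (since 40 = 0·120 + 40), so 120 ∤ 40.

(⟹) If 120 ∣ k, write k = 120q. Since 120 = 15·8, k = 8·(15q), so 8 ∣ k; and since 120 = 24·5, k = 5·(24q), so 5 ∣ k.

The forward direction holds; the converse fails.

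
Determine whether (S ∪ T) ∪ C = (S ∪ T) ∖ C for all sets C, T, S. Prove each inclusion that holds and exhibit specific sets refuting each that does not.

(⊆) fails; (⊇) holds.

(⊇) Let x ∈ (S ∪ T) ∖ C. Then either x ∈ T and x ∉ C, S; or x ∈ S and x ∉ C, T; or x ∈ T ∩ S and x ∉ C. In each case x ∈ (S ∪ T) ∪ C, so (S ∪ T) ∖ C ⊆ (S ∪ T) ∪ C.

(⊆) This inclusion fails. Take C = {1}, T = ∅, S = ∅; then 1 ∈ (S ∪ T) ∪ C but 1 ∉ (S ∪ T) ∖ C.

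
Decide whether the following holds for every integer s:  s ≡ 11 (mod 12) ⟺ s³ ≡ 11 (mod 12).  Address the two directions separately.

Both implications hold.

Forward direction. Suppose s ≡ 11 (mod 12). Write s = 12j + 11. Then (12j + 11)³ = 1728j³ + 4752j² + 4356j + 1331 = 12(144j³ + 396j² + 363j + 110) + 11, so s³ ≡ 11 (mod 12).

Converse. Suppose s³ ≡ 11 (mod 12). The only residue r in {0, …, 11} with r³ ≡ 11 (mod 12) is r = 11, so s ≡ 11 (mod 12).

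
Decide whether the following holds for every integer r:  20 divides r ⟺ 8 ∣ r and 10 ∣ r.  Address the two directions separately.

(⇒) fails; (⇐) holds.

(⟹) This fails: take r = 20. Certainly 20 ∣ 20, but 8 ∤ 20.

(⟸) Suppose 8 ∣ r and 10 ∣ r. Any common multiple of 8 and 10 is a multiple of their lcm; here lcm(8, 10) = 8·10/gcd(8, 10) = 80/2 = 40, so 40 ∣ r. Since 20 ∣ 40, it follows that 20 ∣ r.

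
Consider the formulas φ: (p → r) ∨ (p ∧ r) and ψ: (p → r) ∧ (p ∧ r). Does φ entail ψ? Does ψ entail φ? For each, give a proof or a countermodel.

Only the converse holds.

(⟹) This fails. Under r = F, p = F, the left side is true but the right side is false.

(⟸) Assume the antecedent. If r is true, (p → r) ∨ (p ∧ r) reduces to true regardless of the other variables. If r is false, the antecedent cannot hold. Either way (p → r) ∨ (p ∧ r) holds.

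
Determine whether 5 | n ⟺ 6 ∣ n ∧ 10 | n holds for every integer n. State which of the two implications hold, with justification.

(⟸) Suppose 6 ∣ n and 10 ∣ n. Any common multiple of 6 and 10 is a multiple of their lcm; here lcm(6, 10) = 6·10/gcd(6, 10) = 60/2 = 30, so 30 ∣ n. Since 5 ∣ 30, it follows that 5 ∣ n.

(⟹) This fails: take n = 5. Certainly 5 ∣ 5, but 6 ∤ 5.

(⇒) fails; (⇐) holds.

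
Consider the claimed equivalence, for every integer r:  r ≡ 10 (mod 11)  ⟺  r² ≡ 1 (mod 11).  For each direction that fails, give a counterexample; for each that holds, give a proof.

[⇒] Suppose r ≡ 10 (mod 11). Write r = 11j + 10. Then (11j + 10)² = 121j² + 220j + 100 = 11(11j² + 20j + 9) + 1, so r² ≡ 1 (mod 11).

[⇐] This fails: take r = 1. Then 1² = 1 ≡ 1 (mod 11), yet 1 ≡ 1 (mod 11), not 10.

The forward direction holds; the converse fails.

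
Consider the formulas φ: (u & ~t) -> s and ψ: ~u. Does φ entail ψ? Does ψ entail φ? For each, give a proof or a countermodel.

[⇒] This fails. Under t = T, s = F, u = T, the left side is true but the right side is false.

[⇐] Assume the antecedent. If t is true, (u & ~t) -> s reduces to true regardless of the other variables. If t is false, the antecedent forces (t = F, s = F, u = F) or (t = F, s = T, u = F), and (u & ~t) -> s holds there. Either way (u & ~t) -> s holds.

Not equivalent: only (⇐) holds.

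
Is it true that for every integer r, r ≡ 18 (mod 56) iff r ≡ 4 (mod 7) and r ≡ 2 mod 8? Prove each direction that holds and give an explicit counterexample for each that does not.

(⟸) If r ≡ 4 (mod 7) and r ≡ 2 (mod 8), then by the Chinese remainder theorem r ≡ 18 (mod 56). This is exactly r ≡ 18 (mod 56).

(⟹) Suppose r ≡ 18 (mod 56); write r = 56j + 18. Since 7 ∣ 56, reducing mod 7 gives r ≡ 18 ≡ 4 (mod 7); since 8 ∣ 56, reducing mod 8 gives r ≡ 18 ≡ 2 (mod 8).

Both directions hold; the statement is true.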